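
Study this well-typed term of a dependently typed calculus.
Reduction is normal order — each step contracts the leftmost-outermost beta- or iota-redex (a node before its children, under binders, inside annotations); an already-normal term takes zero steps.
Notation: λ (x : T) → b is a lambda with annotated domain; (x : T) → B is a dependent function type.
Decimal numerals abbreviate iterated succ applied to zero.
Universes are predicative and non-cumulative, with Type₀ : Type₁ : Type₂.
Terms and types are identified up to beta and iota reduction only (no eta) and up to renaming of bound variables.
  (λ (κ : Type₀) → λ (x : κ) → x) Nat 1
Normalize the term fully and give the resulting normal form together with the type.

normal form:
  1
the term's type:
  Nat
observation: reduction starts at a beta-redex, and 2 normal-order steps reach the normal form.


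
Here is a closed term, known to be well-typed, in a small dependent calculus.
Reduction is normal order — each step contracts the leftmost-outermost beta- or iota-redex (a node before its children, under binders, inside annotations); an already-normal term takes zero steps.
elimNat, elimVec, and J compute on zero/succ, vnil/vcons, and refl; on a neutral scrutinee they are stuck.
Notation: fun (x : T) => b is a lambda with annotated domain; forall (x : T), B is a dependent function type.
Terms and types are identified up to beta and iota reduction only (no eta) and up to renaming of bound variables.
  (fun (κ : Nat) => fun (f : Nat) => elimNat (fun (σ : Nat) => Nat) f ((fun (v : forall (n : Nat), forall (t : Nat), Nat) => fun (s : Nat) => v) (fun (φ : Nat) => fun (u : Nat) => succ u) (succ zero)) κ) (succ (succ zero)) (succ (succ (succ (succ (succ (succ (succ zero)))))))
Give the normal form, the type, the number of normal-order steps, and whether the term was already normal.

normal form:
  succ (succ (succ (succ (succ (succ (succ (succ (succ zero))))))))
inferred type:
  Nat
steps to reach normal form (normal order): 13
already normal: no
first redex: a beta-redex


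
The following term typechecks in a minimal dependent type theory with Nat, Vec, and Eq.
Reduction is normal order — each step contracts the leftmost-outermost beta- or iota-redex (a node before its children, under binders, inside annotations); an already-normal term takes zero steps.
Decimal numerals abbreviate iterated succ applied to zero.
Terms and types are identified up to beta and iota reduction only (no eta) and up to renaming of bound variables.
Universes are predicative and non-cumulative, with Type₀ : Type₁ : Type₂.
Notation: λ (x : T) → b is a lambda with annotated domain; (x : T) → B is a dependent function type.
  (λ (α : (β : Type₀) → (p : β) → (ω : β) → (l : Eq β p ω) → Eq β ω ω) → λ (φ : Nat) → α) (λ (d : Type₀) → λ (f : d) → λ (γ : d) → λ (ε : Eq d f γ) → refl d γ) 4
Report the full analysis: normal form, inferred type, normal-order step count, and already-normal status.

normal form:
  λ (α : Type₀) → λ (β : α) → λ (p : α) → λ (ω : Eq α β p) → refl α p
the term's type:
  (α : Type₀) → (β : α) → (p : α) → (ω : Eq α β p) → Eq α p p
normal-order step count: 2
term was already normal: no
first redex: a beta-redex


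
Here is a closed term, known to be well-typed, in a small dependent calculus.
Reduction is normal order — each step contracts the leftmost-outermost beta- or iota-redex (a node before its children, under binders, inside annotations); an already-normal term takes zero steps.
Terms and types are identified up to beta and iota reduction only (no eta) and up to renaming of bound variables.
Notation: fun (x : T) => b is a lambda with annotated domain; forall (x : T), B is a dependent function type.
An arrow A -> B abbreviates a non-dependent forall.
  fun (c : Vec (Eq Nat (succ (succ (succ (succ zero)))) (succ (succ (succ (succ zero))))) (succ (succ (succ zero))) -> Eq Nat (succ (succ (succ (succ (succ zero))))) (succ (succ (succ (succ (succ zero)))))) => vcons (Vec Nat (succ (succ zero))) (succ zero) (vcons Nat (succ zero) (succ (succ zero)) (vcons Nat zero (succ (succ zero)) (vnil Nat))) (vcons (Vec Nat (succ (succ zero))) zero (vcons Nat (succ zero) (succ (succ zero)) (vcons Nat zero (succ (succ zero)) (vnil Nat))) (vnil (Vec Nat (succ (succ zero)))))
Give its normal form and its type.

resulting normal form:
  fun (c : Vec (Eq Nat (succ (succ (succ (succ zero)))) (succ (succ (succ (succ zero))))) (succ (succ (succ zero))) -> Eq Nat (succ (succ (succ (succ (succ zero))))) (succ (succ (succ (succ (succ zero)))))) => vcons (Vec Nat (succ (succ zero))) (succ zero) (vcons Nat (succ zero) (succ (succ zero)) (vcons Nat zero (succ (succ zero)) (vnil Nat))) (vcons (Vec Nat (succ (succ zero))) zero (vcons Nat (succ zero) (succ (succ zero)) (vcons Nat zero (succ (succ zero)) (vnil Nat))) (vnil (Vec Nat (succ (succ zero)))))
type:
  (Vec (Eq Nat (succ (succ (succ (succ zero)))) (succ (succ (succ (succ zero))))) (succ (succ (succ zero))) -> Eq Nat (succ (succ (succ (succ (succ zero))))) (succ (succ (succ (succ (succ zero)))))) -> Vec (Vec Nat (succ (succ zero))) (succ (succ zero))


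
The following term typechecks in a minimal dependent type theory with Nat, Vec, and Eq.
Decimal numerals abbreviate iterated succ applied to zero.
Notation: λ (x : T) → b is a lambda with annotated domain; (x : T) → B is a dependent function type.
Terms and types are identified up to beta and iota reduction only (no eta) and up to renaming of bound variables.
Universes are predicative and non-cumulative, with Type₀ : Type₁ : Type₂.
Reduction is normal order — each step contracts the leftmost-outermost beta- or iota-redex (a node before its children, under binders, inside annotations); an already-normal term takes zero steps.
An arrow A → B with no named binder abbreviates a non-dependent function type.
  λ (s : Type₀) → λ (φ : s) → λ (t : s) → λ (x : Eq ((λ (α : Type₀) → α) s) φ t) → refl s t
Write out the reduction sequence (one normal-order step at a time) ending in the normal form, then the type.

normal-order reduction sequence:
  λ (s : Type₀) → λ (φ : s) → λ (t : s) → λ (x : Eq ((λ (α : Type₀) → α) s) φ t) → refl s t
  ~> λ (s : Type₀) → λ (φ : s) → λ (t : s) → λ (x : Eq s φ t) → refl s t
inferred type:
  (s : Type₀) → (φ : s) → (t : s) → Eq s φ t → Eq s t t


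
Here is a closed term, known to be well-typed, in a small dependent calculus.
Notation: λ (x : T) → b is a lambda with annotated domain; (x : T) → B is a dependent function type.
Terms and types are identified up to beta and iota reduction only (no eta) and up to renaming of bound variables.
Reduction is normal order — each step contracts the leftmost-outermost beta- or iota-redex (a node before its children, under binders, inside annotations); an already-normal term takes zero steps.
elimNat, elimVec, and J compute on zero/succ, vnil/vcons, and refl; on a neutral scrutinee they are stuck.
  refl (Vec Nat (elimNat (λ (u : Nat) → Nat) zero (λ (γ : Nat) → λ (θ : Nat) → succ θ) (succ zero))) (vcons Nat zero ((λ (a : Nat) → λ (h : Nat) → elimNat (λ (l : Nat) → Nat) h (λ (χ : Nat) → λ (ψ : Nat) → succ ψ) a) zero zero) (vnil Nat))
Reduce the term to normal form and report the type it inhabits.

reduced normal form:
  refl (Vec Nat (succ zero)) (vcons Nat zero zero (vnil Nat))
type:
  Eq (Vec Nat (succ zero)) (vcons Nat zero zero (vnil Nat)) (vcons Nat zero zero (vnil Nat))


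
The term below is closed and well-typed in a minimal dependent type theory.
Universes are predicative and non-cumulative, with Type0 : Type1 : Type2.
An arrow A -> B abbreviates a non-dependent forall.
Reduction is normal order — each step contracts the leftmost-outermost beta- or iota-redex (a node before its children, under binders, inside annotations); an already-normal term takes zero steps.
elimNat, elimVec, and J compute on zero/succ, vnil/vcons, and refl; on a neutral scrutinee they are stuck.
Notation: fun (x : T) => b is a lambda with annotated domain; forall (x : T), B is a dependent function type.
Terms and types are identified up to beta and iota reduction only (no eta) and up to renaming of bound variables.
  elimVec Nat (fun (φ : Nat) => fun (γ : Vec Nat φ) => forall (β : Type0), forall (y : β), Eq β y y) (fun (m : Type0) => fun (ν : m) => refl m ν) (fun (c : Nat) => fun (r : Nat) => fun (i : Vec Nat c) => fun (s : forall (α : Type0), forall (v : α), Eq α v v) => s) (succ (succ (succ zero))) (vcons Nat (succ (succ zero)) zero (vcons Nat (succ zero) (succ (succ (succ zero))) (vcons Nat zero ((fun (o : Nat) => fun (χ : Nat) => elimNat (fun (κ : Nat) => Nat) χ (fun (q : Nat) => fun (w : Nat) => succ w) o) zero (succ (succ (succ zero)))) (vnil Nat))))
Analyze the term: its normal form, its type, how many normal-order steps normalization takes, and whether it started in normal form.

resulting normal form:
  fun (φ : Type0) => fun (γ : φ) => refl φ γ
the term's type:
  forall (φ : Type0), forall (γ : φ), Eq φ γ γ
steps to reach normal form (normal order): 16
already normal: no
first redex: an elimVec iota-redex


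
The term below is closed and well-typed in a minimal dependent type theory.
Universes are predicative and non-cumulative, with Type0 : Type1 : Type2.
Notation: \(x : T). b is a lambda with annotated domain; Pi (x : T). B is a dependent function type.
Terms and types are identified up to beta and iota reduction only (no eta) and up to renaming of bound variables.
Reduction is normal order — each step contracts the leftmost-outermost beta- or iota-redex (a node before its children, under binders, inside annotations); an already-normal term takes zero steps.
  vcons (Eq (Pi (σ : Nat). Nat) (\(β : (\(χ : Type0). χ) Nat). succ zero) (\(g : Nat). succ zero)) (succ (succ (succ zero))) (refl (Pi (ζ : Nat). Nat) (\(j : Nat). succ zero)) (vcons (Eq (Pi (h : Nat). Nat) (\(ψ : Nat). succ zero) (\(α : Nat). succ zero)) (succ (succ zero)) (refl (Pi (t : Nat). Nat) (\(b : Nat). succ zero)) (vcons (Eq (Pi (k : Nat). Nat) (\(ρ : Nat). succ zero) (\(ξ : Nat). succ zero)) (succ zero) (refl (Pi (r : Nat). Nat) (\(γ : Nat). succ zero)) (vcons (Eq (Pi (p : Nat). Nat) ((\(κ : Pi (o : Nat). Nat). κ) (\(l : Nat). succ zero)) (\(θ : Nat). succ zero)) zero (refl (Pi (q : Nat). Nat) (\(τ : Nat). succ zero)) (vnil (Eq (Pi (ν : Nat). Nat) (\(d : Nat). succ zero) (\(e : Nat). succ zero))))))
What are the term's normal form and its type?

normal form:
  vcons (Eq (Pi (σ : Nat). Nat) (\(β : Nat). succ zero) (\(χ : Nat). succ zero)) (succ (succ (succ zero))) (refl (Pi (g : Nat). Nat) (\(ζ : Nat). succ zero)) (vcons (Eq (Pi (j : Nat). Nat) (\(h : Nat). succ zero) (\(ψ : Nat). succ zero)) (succ (succ zero)) (refl (Pi (α : Nat). Nat) (\(t : Nat). succ zero)) (vcons (Eq (Pi (b : Nat). Nat) (\(k : Nat). succ zero) (\(ρ : Nat). succ zero)) (succ zero) (refl (Pi (ξ : Nat). Nat) (\(r : Nat). succ zero)) (vcons (Eq (Pi (γ : Nat). Nat) (\(p : Nat). succ zero) (\(κ : Nat). succ zero)) zero (refl (Pi (o : Nat). Nat) (\(l : Nat). succ zero)) (vnil (Eq (Pi (θ : Nat). Nat) (\(q : Nat). succ zero) (\(τ : Nat). succ zero))))))
inferred type:
  Vec (Eq (Pi (σ : Nat). Nat) (\(β : Nat). succ zero) (\(χ : Nat). succ zero)) (succ (succ (succ (succ zero))))


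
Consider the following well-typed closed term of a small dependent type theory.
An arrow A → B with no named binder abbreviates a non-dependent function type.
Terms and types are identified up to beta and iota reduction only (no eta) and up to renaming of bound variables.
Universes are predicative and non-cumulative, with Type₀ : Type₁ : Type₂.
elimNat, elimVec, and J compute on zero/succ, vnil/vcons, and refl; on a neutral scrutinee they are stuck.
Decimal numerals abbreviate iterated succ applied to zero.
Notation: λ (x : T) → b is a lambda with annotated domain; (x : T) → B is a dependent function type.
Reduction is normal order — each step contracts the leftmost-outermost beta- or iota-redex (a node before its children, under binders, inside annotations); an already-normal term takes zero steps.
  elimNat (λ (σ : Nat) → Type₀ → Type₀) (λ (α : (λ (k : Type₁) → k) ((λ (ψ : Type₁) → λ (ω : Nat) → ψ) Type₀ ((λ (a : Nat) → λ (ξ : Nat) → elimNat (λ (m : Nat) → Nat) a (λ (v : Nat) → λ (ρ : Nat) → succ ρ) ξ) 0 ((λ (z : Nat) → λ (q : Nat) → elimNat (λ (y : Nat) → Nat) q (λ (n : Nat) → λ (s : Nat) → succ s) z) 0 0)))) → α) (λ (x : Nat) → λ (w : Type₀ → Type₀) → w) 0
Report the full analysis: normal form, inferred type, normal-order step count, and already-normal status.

normal form:
  λ (σ : Type₀) → σ
inferred type:
  Type₀ → Type₀
steps to reach normal form (normal order): 4
already normal: no
first redex: an elimNat iota-redex


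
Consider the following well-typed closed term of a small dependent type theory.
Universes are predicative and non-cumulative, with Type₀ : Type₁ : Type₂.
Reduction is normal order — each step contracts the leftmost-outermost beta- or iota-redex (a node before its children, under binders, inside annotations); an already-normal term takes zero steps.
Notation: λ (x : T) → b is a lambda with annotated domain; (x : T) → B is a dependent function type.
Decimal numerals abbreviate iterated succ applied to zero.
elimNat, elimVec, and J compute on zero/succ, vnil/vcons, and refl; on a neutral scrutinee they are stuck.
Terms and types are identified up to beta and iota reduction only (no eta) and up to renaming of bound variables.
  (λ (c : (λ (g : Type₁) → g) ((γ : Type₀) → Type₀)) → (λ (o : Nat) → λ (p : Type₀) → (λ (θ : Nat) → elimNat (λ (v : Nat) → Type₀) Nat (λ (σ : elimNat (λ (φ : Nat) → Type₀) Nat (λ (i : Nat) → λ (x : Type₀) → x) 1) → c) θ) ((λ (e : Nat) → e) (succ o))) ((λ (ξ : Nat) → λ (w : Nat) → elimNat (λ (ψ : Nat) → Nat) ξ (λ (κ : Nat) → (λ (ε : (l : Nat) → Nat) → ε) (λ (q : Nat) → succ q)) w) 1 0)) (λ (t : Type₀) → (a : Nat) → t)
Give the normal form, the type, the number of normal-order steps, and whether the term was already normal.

normal form:
  λ (c : Type₀) → (g : Nat) → (γ : Nat) → Nat
inferred type:
  (c : Type₀) → Type₀
reduction steps (normal order): 18
already normal: no
first redex: a beta-redex


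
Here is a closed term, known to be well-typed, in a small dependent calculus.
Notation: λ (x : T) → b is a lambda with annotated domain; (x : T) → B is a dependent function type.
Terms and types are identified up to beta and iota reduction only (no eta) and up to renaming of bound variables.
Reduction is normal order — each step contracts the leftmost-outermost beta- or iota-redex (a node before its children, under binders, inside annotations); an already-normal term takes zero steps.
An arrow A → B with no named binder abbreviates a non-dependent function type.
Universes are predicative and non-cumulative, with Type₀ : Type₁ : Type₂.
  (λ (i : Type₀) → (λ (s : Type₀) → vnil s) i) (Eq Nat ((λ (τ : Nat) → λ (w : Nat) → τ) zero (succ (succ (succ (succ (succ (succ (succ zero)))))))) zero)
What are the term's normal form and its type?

normal form:
  vnil (Eq Nat zero zero)
type:
  Vec (Eq Nat zero zero) zero


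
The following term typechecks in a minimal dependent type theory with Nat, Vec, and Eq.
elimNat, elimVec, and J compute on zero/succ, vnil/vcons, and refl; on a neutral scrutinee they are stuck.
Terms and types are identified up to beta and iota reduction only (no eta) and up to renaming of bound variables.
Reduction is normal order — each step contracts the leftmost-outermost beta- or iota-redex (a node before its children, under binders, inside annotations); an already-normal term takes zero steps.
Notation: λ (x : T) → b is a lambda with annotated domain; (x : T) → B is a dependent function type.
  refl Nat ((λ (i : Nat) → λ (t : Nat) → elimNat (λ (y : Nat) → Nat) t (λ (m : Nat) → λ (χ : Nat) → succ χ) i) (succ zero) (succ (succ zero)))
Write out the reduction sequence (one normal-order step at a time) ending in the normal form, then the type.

normal-order reduction sequence:
  refl Nat ((λ (i : Nat) → λ (t : Nat) → elimNat (λ (y : Nat) → Nat) t (λ (m : Nat) → λ (χ : Nat) → succ χ) i) (succ zero) (succ (succ zero)))
  ~> refl Nat ((λ (i : Nat) → elimNat (λ (t : Nat) → Nat) i (λ (y : Nat) → λ (m : Nat) → succ m) (succ zero)) (succ (succ zero)))
  ~> refl Nat (elimNat (λ (i : Nat) → Nat) (succ (succ zero)) (λ (t : Nat) → λ (y : Nat) → succ y) (succ zero))
  ~> refl Nat ((λ (i : Nat) → λ (t : Nat) → succ t) zero (elimNat (λ (y : Nat) → Nat) (succ (succ zero)) (λ (m : Nat) → λ (χ : Nat) → succ χ) zero))
  ~> refl Nat ((λ (i : Nat) → succ i) (elimNat (λ (t : Nat) → Nat) (succ (succ zero)) (λ (y : Nat) → λ (m : Nat) → succ m) zero))
  ~> refl Nat (succ (elimNat (λ (i : Nat) → Nat) (succ (succ zero)) (λ (t : Nat) → λ (y : Nat) → succ y) zero))
  ~> refl Nat (succ (succ (succ zero)))
type:
  Eq Nat (succ (succ (succ zero))) (succ (succ (succ zero)))


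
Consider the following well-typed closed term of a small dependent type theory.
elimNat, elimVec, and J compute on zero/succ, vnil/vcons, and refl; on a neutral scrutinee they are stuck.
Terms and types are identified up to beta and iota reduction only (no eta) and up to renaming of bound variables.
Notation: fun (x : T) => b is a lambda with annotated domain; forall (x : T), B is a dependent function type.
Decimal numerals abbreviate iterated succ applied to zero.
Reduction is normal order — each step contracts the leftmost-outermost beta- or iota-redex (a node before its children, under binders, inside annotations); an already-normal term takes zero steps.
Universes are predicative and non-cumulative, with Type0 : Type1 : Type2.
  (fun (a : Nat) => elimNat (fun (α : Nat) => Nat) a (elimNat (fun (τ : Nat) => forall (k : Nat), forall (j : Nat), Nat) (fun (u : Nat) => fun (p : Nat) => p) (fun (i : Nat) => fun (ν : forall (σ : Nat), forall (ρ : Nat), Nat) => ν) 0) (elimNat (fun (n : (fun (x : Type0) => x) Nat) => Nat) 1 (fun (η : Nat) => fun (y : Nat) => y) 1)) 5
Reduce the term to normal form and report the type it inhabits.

normal form:
  5
type:
  Nat
observation: the leftmost-outermost redex is a beta-redex, and normalization takes 10 steps.


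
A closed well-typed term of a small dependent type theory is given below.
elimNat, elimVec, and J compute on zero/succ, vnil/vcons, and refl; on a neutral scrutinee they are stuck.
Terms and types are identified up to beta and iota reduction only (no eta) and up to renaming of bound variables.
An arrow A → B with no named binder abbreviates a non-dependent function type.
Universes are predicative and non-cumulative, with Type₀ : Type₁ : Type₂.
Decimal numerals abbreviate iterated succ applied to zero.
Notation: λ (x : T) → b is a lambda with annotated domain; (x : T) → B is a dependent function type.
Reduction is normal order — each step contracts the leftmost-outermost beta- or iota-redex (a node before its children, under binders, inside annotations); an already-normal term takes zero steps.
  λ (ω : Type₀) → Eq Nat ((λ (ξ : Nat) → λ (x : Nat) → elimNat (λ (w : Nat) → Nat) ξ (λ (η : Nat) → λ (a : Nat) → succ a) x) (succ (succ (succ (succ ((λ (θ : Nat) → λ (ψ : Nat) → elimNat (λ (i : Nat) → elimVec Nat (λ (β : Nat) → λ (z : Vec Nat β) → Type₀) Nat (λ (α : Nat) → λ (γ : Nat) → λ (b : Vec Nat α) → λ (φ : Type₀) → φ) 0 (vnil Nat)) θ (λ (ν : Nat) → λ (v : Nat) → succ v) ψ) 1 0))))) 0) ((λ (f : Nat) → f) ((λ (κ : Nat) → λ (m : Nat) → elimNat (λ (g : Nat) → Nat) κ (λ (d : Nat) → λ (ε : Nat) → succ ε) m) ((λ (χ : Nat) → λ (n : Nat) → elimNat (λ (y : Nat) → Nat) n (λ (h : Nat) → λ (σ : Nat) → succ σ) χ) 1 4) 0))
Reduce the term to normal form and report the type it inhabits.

reduced normal form:
  λ (ω : Type₀) → Eq Nat 5 5
inferred type:
  Type₀ → Type₀


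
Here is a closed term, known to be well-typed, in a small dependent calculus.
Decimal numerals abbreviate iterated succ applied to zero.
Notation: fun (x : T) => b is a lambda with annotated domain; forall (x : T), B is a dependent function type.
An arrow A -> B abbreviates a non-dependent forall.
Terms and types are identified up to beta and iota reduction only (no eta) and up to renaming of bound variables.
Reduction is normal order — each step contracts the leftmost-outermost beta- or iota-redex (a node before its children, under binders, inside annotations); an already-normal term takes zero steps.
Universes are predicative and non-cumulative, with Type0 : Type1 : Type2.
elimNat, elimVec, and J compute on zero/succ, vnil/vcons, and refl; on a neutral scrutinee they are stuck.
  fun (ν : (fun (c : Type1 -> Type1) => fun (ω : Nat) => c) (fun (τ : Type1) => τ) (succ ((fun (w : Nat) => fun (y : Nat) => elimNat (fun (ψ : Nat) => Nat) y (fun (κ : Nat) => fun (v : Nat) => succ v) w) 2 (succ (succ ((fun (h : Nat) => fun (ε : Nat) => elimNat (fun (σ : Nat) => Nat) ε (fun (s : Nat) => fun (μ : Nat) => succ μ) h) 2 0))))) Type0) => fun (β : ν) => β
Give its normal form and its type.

normal form:
  fun (ν : Type0) => fun (c : ν) => c
type:
  forall (ν : Type0), ν -> ν
observation: the term reaches its normal form after 3 normal-order steps.


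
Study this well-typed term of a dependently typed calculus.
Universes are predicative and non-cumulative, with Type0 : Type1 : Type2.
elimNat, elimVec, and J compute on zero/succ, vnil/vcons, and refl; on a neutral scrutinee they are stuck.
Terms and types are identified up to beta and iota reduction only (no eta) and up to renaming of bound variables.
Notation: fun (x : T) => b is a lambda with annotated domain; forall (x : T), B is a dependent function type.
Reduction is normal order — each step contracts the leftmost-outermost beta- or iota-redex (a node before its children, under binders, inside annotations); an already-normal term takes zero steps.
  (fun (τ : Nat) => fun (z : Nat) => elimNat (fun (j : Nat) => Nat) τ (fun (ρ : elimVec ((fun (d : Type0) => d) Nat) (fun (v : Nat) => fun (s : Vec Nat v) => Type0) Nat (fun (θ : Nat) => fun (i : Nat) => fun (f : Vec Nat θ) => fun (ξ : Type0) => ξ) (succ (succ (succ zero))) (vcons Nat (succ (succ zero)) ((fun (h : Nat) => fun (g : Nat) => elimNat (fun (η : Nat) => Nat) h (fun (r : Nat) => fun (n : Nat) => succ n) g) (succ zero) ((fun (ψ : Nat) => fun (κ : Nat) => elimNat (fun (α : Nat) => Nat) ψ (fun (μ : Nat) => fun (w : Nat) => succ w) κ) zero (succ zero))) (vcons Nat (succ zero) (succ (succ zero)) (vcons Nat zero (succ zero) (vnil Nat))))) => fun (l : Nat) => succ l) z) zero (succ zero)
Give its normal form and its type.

resulting normal form:
  succ zero
the term's type:
  Nat
observation: the leftmost-outermost redex is a beta-redex, and normalization takes 6 steps.


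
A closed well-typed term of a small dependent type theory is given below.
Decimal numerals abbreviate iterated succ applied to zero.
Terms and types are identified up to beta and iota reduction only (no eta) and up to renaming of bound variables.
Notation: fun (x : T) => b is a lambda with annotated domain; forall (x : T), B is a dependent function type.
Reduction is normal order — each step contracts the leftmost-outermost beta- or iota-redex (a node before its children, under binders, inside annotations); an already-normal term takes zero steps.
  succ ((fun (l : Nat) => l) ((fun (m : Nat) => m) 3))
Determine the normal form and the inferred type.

normal form:
  4
the term's type:
  Nat
observation: the first redex contracted is a beta-redex; the normal form is reached in 2 normal-order steps.


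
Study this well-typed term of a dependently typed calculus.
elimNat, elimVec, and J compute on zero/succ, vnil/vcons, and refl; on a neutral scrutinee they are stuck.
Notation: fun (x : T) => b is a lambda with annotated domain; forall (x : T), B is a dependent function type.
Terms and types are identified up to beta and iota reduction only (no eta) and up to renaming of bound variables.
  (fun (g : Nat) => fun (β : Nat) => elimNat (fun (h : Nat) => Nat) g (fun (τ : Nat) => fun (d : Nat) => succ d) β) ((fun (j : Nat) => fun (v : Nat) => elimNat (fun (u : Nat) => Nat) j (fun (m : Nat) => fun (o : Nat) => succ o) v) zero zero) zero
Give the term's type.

inferred type:
  Nat


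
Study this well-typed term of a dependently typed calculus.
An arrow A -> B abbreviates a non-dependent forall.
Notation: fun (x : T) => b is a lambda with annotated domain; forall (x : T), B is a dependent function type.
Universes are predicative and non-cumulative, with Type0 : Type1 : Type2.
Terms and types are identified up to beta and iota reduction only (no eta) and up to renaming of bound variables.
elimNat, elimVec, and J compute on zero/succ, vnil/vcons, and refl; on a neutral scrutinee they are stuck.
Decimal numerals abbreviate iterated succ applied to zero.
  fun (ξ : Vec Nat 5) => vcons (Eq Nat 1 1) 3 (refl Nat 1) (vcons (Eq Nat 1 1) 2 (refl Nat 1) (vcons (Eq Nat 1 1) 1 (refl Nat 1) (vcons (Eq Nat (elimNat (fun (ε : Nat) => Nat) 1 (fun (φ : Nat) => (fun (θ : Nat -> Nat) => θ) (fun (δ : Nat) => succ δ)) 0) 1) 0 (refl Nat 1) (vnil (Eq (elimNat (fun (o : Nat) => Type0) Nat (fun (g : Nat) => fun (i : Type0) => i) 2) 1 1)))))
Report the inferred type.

type:
  Vec Nat 5 -> Vec (Eq Nat 1 1) 4


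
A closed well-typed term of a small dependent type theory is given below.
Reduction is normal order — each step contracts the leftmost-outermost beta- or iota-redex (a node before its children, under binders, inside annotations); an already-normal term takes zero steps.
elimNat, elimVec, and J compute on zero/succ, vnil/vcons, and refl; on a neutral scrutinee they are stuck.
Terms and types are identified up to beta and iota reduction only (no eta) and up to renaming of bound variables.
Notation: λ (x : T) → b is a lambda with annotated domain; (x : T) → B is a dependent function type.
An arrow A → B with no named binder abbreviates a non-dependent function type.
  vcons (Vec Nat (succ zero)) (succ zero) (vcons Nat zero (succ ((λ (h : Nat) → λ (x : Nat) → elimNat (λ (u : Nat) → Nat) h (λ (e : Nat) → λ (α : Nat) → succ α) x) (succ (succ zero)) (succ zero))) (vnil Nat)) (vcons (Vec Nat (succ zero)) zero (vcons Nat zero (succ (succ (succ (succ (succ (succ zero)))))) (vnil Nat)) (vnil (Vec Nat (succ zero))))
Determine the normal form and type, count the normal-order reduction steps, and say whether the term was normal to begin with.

normal form:
  vcons (Vec Nat (succ zero)) (succ zero) (vcons Nat zero (succ (succ (succ (succ zero)))) (vnil Nat)) (vcons (Vec Nat (succ zero)) zero (vcons Nat zero (succ (succ (succ (succ (succ (succ zero)))))) (vnil Nat)) (vnil (Vec Nat (succ zero))))
inferred type:
  Vec (Vec Nat (succ zero)) (succ (succ zero))
reduction steps (normal order): 6
started in normal form: no
first contracted redex: a beta-redex


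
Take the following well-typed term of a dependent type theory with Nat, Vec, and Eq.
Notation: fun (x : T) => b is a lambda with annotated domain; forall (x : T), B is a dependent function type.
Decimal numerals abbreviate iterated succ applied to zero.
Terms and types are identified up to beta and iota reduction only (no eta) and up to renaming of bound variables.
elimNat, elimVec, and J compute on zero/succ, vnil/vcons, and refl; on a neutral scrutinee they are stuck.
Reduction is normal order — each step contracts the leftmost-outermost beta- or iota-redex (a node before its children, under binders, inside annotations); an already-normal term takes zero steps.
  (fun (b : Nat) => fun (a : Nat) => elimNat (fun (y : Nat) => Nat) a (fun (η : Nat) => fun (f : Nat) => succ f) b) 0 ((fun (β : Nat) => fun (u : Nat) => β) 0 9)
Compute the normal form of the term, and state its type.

resulting normal form:
  0
inferred type:
  Nat


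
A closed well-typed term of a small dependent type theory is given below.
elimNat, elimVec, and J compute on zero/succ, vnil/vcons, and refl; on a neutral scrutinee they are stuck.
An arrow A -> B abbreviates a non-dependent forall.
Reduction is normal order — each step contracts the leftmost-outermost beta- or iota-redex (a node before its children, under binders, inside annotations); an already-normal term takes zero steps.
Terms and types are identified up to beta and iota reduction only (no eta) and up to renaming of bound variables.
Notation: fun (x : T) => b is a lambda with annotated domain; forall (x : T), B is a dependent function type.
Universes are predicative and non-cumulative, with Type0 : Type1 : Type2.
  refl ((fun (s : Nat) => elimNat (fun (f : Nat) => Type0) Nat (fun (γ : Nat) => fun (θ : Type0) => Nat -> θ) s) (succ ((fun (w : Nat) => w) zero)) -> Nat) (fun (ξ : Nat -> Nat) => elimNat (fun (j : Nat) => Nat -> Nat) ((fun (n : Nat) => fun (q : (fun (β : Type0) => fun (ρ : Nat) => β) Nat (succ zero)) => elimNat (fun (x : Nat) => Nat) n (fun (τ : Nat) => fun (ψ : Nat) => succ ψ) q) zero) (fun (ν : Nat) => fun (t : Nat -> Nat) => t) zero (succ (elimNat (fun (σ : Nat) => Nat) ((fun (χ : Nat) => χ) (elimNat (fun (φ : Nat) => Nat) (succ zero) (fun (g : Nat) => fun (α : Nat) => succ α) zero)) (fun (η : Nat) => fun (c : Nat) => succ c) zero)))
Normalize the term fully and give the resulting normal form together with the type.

resulting normal form:
  refl ((Nat -> Nat) -> Nat) (fun (s : Nat -> Nat) => succ (succ zero))
the term's type:
  Eq ((Nat -> Nat) -> Nat) (fun (s : Nat -> Nat) => succ (succ zero)) (fun (f : Nat -> Nat) => succ (succ zero))
observation: contracting a beta-redex first, the term normalizes in 19 steps.


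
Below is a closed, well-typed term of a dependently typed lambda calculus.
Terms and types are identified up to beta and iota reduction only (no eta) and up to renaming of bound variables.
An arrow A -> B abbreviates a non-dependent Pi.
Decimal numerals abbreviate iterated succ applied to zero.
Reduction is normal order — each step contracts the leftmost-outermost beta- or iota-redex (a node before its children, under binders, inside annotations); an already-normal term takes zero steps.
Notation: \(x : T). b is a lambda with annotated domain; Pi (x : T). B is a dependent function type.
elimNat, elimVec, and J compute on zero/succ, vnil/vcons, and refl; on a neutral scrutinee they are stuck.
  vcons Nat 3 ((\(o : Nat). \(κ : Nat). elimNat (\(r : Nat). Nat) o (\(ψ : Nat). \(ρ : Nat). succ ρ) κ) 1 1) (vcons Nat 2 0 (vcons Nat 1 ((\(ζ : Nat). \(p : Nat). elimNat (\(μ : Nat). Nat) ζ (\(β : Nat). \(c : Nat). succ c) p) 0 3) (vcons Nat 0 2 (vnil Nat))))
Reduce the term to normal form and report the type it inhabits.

resulting normal form:
  vcons Nat 3 2 (vcons Nat 2 0 (vcons Nat 1 3 (vcons Nat 0 2 (vnil Nat))))
inferred type:
  Vec Nat 4
observation: the leftmost-outermost redex is a beta-redex, and normalization takes 18 steps.


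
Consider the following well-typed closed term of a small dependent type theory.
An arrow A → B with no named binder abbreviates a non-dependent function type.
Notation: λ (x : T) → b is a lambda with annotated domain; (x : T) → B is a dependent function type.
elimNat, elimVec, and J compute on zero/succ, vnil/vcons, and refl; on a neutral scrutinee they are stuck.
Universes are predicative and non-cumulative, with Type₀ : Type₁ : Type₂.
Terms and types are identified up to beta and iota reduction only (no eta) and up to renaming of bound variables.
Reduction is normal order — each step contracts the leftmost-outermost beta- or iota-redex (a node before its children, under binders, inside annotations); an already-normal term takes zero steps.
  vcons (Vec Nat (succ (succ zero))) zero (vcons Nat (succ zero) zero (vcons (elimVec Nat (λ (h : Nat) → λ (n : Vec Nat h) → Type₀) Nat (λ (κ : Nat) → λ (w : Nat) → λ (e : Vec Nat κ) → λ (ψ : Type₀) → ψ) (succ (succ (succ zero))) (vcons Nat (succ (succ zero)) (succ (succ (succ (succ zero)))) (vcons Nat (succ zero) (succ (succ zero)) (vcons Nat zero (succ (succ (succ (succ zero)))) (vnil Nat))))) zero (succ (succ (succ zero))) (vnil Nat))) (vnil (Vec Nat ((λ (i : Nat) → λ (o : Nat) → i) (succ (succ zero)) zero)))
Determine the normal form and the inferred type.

normal form:
  vcons (Vec Nat (succ (succ zero))) zero (vcons Nat (succ zero) zero (vcons Nat zero (succ (succ (succ zero))) (vnil Nat))) (vnil (Vec Nat (succ (succ zero))))
type:
  Vec (Vec Nat (succ (succ zero))) (succ zero)


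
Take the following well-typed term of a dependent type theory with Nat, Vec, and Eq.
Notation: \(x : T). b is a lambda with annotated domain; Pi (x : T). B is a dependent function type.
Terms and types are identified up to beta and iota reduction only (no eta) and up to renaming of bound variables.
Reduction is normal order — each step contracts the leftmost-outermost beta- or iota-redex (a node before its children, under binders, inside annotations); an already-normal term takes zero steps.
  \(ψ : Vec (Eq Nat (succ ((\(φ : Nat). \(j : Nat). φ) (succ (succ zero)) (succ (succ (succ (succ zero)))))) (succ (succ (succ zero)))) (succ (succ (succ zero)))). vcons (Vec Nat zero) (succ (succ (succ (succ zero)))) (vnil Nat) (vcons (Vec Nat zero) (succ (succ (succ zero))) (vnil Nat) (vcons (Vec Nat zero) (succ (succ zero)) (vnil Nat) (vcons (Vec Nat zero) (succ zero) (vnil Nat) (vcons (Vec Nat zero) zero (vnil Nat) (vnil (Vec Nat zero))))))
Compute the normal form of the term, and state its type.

reduced normal form:
  \(ψ : Vec (Eq Nat (succ (succ (succ zero))) (succ (succ (succ zero)))) (succ (succ (succ zero)))). vcons (Vec Nat zero) (succ (succ (succ (succ zero)))) (vnil Nat) (vcons (Vec Nat zero) (succ (succ (succ zero))) (vnil Nat) (vcons (Vec Nat zero) (succ (succ zero)) (vnil Nat) (vcons (Vec Nat zero) (succ zero) (vnil Nat) (vcons (Vec Nat zero) zero (vnil Nat) (vnil (Vec Nat zero))))))
the term's type:
  Pi (ψ : Vec (Eq Nat (succ (succ (succ zero))) (succ (succ (succ zero)))) (succ (succ (succ zero)))). Vec (Vec Nat zero) (succ (succ (succ (succ (succ zero)))))
observation: the leftmost-outermost redex is a beta-redex, and normalization takes 2 steps.


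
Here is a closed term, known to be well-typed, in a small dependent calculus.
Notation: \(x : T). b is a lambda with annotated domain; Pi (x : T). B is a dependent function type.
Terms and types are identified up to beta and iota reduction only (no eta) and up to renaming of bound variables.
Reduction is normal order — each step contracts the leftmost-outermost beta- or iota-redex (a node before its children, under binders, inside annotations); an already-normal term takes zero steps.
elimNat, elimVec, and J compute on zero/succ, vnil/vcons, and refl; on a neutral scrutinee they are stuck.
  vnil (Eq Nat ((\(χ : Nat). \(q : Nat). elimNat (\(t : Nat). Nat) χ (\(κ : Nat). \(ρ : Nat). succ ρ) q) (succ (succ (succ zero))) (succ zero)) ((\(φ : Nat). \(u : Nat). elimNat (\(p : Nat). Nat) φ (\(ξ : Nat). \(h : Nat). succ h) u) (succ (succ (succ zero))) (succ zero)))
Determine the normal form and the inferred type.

resulting normal form:
  vnil (Eq Nat (succ (succ (succ (succ zero)))) (succ (succ (succ (succ zero)))))
inferred type:
  Vec (Eq Nat (succ (succ (succ (succ zero)))) (succ (succ (succ (succ zero))))) zero


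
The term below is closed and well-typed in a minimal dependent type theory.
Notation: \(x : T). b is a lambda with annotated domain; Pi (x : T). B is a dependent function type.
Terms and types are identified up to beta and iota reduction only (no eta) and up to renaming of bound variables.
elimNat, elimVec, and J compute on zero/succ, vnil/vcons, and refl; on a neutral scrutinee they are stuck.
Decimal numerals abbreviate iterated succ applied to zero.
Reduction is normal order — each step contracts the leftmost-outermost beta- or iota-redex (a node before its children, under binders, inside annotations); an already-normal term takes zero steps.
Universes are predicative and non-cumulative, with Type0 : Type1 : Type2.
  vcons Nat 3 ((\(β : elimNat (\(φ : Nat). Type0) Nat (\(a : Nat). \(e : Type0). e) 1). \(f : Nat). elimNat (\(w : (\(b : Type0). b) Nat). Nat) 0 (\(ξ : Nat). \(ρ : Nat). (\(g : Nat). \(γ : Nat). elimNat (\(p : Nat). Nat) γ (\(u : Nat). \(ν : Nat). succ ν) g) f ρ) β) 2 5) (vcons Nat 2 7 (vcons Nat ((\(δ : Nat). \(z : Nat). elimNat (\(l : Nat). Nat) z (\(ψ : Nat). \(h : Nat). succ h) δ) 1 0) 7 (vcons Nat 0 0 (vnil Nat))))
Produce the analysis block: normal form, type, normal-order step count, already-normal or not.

reduced normal form:
  vcons Nat 3 10 (vcons Nat 2 7 (vcons Nat 1 7 (vcons Nat 0 0 (vnil Nat))))
the term's type:
  Vec Nat 4
normal-order step count: 51
term was already normal: no
first contracted redex: a beta-redex


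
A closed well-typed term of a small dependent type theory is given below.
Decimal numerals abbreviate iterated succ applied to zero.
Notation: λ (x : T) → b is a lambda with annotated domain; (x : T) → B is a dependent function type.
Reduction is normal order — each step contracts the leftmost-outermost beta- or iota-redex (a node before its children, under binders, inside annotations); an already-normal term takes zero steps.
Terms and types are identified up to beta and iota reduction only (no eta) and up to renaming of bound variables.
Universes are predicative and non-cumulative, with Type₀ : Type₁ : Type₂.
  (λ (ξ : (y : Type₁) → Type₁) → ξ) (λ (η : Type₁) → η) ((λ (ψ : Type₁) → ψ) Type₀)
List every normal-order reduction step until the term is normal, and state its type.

normal-order reduction sequence:
  (λ (ξ : (y : Type₁) → Type₁) → ξ) (λ (η : Type₁) → η) ((λ (ψ : Type₁) → ψ) Type₀)
  ~> (λ (ξ : Type₁) → ξ) ((λ (y : Type₁) → y) Type₀)
  ~> (λ (ξ : Type₁) → ξ) Type₀
  ~> Type₀
the term's type:
  Type₁


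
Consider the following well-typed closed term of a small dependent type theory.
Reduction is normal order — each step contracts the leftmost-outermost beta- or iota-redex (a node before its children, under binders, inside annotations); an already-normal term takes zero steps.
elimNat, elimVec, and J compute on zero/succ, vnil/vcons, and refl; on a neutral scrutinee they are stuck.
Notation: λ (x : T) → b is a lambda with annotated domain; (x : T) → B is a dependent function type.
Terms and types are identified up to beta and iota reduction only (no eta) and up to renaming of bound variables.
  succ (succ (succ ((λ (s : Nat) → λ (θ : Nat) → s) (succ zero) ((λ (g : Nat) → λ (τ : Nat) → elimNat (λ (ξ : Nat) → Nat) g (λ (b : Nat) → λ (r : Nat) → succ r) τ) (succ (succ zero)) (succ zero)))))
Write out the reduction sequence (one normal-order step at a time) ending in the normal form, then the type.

normal-order reduction sequence:
  succ (succ (succ ((λ (s : Nat) → λ (θ : Nat) → s) (succ zero) ((λ (g : Nat) → λ (τ : Nat) → elimNat (λ (ξ : Nat) → Nat) g (λ (b : Nat) → λ (r : Nat) → succ r) τ) (succ (succ zero)) (succ zero)))))
  ~> succ (succ (succ ((λ (s : Nat) → succ zero) ((λ (θ : Nat) → λ (g : Nat) → elimNat (λ (τ : Nat) → Nat) θ (λ (ξ : Nat) → λ (b : Nat) → succ b) g) (succ (succ zero)) (succ zero)))))
  ~> succ (succ (succ (succ zero)))
the term's type:
  Nat


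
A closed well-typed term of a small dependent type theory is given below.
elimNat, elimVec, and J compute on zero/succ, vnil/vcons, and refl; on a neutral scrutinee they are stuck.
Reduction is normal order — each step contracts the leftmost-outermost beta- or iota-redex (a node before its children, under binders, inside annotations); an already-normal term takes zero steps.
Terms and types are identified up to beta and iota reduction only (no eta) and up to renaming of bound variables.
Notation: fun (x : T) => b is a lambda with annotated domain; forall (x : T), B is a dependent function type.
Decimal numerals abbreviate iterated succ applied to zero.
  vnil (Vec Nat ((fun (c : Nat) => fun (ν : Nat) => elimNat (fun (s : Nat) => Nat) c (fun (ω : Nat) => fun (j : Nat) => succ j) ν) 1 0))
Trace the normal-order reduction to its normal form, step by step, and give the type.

normal-order reduction sequence:
  vnil (Vec Nat ((fun (c : Nat) => fun (ν : Nat) => elimNat (fun (s : Nat) => Nat) c (fun (ω : Nat) => fun (j : Nat) => succ j) ν) 1 0))
  ~> vnil (Vec Nat ((fun (c : Nat) => elimNat (fun (ν : Nat) => Nat) 1 (fun (s : Nat) => fun (ω : Nat) => succ ω) c) 0))
  ~> vnil (Vec Nat (elimNat (fun (c : Nat) => Nat) 1 (fun (ν : Nat) => fun (s : Nat) => succ s) 0))
  ~> vnil (Vec Nat 1)
inferred type:
  Vec (Vec Nat 1) 0
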